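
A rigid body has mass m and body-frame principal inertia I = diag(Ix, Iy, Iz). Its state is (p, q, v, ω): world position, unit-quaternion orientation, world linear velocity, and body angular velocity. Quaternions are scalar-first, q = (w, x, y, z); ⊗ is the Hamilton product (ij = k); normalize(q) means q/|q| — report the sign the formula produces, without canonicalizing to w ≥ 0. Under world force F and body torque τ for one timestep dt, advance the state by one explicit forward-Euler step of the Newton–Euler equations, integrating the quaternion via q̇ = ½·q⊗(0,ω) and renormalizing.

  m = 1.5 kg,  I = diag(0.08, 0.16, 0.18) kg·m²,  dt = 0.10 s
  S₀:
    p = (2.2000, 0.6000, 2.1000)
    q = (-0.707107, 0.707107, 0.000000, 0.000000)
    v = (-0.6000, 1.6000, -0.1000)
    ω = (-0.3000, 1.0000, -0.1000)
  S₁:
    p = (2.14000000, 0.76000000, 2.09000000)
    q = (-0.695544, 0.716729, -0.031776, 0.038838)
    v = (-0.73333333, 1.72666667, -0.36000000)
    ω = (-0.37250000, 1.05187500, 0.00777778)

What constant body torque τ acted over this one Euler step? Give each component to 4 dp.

Δω = ω₁−ω₀ = (-0.07250000, 0.05187500, 0.10777778)
I·α + gyro = (-0.0600, 0.0800, 0.1700)

τ = (-0.0600, 0.0800, 0.1700)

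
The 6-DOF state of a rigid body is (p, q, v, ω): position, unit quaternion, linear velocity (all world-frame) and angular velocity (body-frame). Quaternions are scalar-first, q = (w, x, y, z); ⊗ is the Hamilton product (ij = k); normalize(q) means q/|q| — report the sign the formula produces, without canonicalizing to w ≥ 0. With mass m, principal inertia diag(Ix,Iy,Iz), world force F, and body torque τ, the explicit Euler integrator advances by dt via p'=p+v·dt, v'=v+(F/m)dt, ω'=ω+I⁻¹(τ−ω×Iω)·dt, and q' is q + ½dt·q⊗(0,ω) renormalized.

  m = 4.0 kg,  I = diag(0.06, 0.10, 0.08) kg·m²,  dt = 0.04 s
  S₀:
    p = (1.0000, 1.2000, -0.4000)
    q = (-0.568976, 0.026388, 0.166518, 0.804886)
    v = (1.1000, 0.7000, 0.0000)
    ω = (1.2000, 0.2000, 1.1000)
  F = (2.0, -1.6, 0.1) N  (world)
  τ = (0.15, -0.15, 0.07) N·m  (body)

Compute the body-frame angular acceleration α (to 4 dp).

precession coupling ω×(Iω) = (-0.0044, -0.0264, 0.0096)
α = I⁻¹(τ − ω×Iω) = (2.5733, -1.2360, 0.7550)

α = (2.5733, -1.2360, 0.7550)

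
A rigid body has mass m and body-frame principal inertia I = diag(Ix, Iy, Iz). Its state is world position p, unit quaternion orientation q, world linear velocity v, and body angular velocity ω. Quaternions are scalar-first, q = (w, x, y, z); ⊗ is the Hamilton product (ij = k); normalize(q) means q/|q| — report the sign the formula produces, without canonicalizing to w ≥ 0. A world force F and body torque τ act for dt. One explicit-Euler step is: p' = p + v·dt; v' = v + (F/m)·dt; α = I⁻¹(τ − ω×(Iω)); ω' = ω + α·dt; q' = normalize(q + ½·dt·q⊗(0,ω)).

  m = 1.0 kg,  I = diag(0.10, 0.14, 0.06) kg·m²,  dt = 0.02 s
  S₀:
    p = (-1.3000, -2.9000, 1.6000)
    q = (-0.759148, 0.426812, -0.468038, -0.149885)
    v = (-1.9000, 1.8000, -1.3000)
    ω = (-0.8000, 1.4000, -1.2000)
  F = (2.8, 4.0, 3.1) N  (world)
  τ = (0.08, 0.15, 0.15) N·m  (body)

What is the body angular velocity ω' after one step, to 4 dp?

precession coupling ω×(Iω) = (0.1344, 0.0384, -0.0448)
(τ − ω×Iω)/I = (-0.5440, 0.7971, 3.2467)
ω + α·dt = (-0.8109, 1.4159, -1.1351)

ω' = (-0.8109, 1.4159, -1.1351)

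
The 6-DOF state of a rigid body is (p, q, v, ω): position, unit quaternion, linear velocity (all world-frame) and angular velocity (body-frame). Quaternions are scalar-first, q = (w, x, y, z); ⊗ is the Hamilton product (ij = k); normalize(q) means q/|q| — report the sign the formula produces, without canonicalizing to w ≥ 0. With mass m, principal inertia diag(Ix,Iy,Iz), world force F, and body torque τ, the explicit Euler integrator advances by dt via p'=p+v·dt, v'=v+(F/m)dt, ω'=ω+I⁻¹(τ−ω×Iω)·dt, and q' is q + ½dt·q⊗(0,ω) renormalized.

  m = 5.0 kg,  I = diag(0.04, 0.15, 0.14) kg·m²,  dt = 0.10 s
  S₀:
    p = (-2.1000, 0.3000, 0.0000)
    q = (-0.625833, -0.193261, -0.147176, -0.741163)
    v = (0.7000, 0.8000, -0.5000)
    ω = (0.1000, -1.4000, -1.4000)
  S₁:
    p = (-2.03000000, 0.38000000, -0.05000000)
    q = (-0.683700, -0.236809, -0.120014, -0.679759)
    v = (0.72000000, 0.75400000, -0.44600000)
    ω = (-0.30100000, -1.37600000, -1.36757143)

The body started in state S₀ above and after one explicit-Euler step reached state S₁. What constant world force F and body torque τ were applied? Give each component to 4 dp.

F = (1.0000, -2.3000, 2.7000)
τ = (-0.1800, 0.0500, 0.0300)

ω₁ − ω₀ = (-0.40100000, 0.02400000, 0.03242857)
precession coupling = (-0.0196, 0.0140, -0.0154)
I·α + gyro = (-0.1800, 0.0500, 0.0300)
velocity change Δv = (0.02000000, -0.04600000, 0.05400000)
F = m·Δv/dt = (1.0000, -2.3000, 2.7000)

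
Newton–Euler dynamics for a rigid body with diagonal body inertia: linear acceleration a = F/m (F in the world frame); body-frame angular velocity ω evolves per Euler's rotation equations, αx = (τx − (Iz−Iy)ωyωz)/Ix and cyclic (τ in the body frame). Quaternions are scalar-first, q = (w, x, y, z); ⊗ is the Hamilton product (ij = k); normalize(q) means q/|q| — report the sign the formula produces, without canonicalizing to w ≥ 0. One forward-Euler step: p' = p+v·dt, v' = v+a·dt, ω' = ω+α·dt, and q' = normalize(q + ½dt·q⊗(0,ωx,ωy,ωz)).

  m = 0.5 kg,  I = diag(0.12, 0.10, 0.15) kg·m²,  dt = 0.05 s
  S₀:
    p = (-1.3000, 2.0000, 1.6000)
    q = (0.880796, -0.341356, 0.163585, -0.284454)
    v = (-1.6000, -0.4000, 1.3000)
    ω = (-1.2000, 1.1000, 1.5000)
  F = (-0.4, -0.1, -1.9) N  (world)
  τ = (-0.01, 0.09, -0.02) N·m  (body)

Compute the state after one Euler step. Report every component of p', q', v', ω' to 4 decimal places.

a = F/m = (-0.8000, -0.2000, -3.8000)
p' = p + v·dt = (-1.3800, 1.9800, 1.6650)
v' = v + a·dt = (-1.6400, -0.4100, 1.1100)
precession coupling ω×(Iω) = (0.0825, 0.0540, 0.0264)
angular accel α = (-0.7708, 0.3600, -0.3093)
ω + α·dt = (-1.2385, 1.1180, 1.4845)
2q̇ = q⊗(0,ω) = (-0.1628897, -0.4986783, 1.8222544, 1.1420044)
updated quaternion q' = (0.8754, -0.3533, 0.2088, -0.2555)

p' = (-1.3800, 1.9800, 1.6650)
q' = (0.8754, -0.3533, 0.2088, -0.2555)
v' = (-1.6400, -0.4100, 1.1100)
ω' = (-1.2385, 1.1180, 1.4845)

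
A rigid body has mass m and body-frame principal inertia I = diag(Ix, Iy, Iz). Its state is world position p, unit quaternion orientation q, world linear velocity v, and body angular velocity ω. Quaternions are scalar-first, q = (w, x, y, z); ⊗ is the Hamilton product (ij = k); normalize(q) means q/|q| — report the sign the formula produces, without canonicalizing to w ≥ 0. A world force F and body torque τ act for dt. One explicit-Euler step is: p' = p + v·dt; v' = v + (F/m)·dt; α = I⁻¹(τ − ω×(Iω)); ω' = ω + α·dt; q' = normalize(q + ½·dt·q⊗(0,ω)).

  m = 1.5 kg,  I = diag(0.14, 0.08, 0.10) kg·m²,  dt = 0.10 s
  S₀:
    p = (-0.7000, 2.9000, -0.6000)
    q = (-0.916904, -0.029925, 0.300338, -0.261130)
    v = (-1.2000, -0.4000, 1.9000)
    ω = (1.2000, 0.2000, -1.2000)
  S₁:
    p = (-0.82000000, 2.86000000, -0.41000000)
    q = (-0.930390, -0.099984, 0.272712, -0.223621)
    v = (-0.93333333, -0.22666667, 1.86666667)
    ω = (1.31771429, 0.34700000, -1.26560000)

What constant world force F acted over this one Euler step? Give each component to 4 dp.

F = (4.0000, 2.6000, -0.5000)

Δv = v₁−v₀ = (0.26666667, 0.17333333, -0.03333333)
m·(v₁−v₀)/dt = (4.0000, 2.6000, -0.5000)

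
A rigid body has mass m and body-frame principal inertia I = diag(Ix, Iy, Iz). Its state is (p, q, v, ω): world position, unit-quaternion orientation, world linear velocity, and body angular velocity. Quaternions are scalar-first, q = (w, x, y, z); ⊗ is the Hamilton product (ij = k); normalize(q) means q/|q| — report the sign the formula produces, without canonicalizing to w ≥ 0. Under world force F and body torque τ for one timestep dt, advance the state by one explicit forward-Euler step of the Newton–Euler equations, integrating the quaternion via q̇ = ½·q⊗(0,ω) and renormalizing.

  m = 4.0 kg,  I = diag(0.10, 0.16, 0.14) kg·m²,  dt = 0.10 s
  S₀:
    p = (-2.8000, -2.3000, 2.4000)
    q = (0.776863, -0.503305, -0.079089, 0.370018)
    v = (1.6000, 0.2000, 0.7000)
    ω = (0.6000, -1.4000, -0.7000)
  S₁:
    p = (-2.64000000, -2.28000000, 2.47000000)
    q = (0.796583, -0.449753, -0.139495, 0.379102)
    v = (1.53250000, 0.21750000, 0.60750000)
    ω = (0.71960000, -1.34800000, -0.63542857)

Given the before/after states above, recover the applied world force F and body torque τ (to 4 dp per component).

F = (-2.7000, 0.7000, -3.7000)
τ = (0.1000, 0.1000, 0.0400)

rate change Δω = (0.11960000, 0.05200000, 0.06457143)
applied torque τ = (0.1000, 0.1000, 0.0400)
Δv = v₁−v₀ = (-0.06750000, 0.01750000, -0.09250000)
F = m·Δv/dt = (-2.7000, 0.7000, -3.7000)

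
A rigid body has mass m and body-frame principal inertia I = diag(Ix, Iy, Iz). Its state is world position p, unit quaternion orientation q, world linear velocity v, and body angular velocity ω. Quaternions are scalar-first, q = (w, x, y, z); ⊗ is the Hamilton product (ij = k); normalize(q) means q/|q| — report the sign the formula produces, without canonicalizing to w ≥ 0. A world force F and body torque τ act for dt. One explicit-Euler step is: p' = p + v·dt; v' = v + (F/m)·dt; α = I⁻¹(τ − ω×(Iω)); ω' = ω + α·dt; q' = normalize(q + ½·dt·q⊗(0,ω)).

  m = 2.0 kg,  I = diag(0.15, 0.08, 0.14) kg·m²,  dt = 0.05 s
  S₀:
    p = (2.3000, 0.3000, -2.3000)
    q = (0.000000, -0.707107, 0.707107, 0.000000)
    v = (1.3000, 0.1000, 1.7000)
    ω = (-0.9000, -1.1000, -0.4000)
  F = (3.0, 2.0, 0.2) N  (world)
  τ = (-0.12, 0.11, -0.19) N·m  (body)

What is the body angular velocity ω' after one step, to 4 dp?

ω' = (-0.9488, -1.0335, -0.4431)

ω×(Iω) gyroscopic = (0.0264, 0.0036, -0.0693)
angular accel α = (-0.9760, 1.3300, -0.8621)
ω' = ω + α·dt = (-0.9488, -1.0335, -0.4431)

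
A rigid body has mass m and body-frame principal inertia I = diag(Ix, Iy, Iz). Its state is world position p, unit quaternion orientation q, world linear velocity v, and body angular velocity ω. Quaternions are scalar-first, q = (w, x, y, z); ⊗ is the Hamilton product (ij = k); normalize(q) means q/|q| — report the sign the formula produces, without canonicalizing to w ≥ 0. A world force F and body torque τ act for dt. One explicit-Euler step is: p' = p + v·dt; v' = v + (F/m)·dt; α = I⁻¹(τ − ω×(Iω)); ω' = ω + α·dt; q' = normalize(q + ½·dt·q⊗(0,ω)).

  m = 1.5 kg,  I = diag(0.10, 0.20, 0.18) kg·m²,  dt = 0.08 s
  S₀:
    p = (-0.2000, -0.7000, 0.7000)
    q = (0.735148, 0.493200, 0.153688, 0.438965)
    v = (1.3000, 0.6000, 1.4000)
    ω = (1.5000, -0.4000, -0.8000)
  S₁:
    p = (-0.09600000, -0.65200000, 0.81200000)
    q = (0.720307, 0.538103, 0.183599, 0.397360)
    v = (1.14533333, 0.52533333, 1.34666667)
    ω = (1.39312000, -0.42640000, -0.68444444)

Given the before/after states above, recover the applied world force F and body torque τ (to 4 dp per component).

F = (-2.9000, -1.4000, -1.0000)
τ = (-0.1400, 0.0300, 0.2000)

ω₁ − ω₀ = (-0.10688000, -0.02640000, 0.11555556)
precession coupling = (-0.0064, 0.0960, -0.0600)
I·α + gyro = (-0.1400, 0.0300, 0.2000)
Δv = v₁−v₀ = (-0.15466667, -0.07466667, -0.05333333)
applied force F = (-2.9000, -1.4000, -1.0000)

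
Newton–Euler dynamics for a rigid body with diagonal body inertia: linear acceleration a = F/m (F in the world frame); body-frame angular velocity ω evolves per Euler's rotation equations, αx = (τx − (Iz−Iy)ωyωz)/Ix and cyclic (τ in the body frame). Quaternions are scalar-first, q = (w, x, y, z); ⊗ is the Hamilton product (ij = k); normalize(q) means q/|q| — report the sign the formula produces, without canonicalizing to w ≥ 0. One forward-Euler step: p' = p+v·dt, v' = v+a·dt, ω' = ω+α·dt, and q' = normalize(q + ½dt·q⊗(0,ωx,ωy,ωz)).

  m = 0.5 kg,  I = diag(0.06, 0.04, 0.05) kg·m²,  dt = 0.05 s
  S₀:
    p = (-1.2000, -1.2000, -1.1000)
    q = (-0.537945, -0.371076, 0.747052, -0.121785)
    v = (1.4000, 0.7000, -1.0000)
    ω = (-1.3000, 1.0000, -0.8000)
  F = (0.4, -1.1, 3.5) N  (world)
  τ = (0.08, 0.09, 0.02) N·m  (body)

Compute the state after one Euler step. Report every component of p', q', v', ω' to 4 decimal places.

p' = p + v·dt = (-1.1300, -1.1650, -1.1500)
v' = v + a·dt = (1.4400, 0.5900, -0.6500)
gyro term ω×Iω = (-0.0080, 0.0104, 0.0260)
angular accel α = (1.4667, 1.9900, -0.1200)
ω + α·dt = (-1.2267, 1.0995, -0.8060)
2q̇ = q⊗(0,ω) = (-1.3268788, 0.2234719, -0.6764853, 1.0304476)
q + ½dt·q⊗(0,ω), renormalized = (-0.5705, -0.3651, 0.7294, -0.0959)

p' = (-1.1300, -1.1650, -1.1500)
q' = (-0.5705, -0.3651, 0.7294, -0.0959)
v' = (1.4400, 0.5900, -0.6500)
ω' = (-1.2267, 1.0995, -0.8060)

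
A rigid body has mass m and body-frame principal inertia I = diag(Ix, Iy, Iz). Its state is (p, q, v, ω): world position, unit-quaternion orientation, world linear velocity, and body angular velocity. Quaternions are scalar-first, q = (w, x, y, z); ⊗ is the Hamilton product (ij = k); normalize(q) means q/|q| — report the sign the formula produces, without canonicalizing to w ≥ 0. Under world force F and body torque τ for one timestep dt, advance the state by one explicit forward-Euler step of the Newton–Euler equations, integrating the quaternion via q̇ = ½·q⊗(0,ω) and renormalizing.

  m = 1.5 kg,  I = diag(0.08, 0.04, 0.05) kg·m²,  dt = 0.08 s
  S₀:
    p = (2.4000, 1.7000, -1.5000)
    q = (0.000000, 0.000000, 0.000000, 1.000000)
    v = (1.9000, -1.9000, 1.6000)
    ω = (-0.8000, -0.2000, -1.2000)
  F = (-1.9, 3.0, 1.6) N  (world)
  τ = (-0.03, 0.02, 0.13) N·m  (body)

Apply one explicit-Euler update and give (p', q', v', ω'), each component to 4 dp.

p' = (2.5520, 1.5480, -1.3720)
q' = (0.0479, 0.0080, -0.0319, 0.9983)
v' = (1.7987, -1.7400, 1.6853)
ω' = (-0.8324, -0.2176, -0.9818)

ω×(Iω) gyroscopic = (0.0024, 0.0288, -0.0064)
(τ − ω×Iω)/I = (-0.4050, -0.2200, 2.7280)
ω + α·dt = (-0.8324, -0.2176, -0.9818)
2q̇ = q⊗(0,ω) = (1.2000000, 0.2000000, -0.8000000, 0.0000000)
q' = normalize(q + ½dt·q⊗(0,ω)) = (0.0479, 0.0080, -0.0319, 0.9983)
a = F/m = (-1.2667, 2.0000, 1.0667)
new position p' = (2.5520, 1.5480, -1.3720)
v' = v + a·dt = (1.7987, -1.7400, 1.6853)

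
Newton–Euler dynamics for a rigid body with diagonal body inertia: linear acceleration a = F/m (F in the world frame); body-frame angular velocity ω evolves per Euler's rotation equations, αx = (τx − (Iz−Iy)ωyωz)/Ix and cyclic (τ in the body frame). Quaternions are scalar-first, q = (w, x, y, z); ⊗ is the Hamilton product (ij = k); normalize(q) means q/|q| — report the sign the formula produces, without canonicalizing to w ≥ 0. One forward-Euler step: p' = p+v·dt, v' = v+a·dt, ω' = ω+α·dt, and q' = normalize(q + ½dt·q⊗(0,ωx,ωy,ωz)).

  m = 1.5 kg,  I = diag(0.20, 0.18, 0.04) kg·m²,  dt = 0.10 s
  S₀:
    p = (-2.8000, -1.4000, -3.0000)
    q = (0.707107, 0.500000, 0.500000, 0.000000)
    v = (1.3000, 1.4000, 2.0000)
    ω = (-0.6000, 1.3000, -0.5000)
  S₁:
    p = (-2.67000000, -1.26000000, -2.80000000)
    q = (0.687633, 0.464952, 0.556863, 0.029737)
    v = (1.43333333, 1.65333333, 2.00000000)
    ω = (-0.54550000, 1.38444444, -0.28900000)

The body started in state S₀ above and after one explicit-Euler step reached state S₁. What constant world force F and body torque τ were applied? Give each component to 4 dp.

F = (2.0000, 3.8000, 0.0000)
τ = (0.2000, 0.2000, 0.1000)

rate change Δω = (0.05450000, 0.08444444, 0.21100000)
applied torque τ = (0.2000, 0.2000, 0.1000)
Δv = v₁−v₀ = (0.13333333, 0.25333333, 0.00000000)
F = m·Δv/dt = (2.0000, 3.8000, 0.0000)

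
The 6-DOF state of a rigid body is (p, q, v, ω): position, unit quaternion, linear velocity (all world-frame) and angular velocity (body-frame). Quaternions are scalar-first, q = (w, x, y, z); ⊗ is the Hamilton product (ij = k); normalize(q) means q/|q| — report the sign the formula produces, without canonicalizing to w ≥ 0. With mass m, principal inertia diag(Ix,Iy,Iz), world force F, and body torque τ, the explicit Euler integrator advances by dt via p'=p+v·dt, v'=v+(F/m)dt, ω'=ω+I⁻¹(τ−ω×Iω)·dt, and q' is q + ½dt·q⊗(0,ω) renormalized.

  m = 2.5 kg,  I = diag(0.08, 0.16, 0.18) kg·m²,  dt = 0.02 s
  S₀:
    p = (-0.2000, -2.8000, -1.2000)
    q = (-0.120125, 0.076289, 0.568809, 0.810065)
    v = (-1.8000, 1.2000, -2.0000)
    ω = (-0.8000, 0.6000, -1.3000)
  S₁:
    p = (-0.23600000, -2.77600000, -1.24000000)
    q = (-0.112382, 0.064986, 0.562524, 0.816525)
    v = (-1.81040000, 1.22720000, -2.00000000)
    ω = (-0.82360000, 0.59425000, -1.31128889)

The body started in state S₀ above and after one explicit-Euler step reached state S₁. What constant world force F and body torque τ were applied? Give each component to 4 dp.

rate change Δω = (-0.02360000, -0.00575000, -0.01128889)
precession coupling = (-0.0156, -0.1040, -0.0384)
I·α + gyro = (-0.1100, -0.1500, -0.1400)
v₁ − v₀ = (-0.01040000, 0.02720000, 0.00000000)
m·(v₁−v₀)/dt = (-1.3000, 3.4000, 0.0000)

F = (-1.3000, 3.4000, 0.0000)
τ = (-0.1100, -0.1500, -0.1400)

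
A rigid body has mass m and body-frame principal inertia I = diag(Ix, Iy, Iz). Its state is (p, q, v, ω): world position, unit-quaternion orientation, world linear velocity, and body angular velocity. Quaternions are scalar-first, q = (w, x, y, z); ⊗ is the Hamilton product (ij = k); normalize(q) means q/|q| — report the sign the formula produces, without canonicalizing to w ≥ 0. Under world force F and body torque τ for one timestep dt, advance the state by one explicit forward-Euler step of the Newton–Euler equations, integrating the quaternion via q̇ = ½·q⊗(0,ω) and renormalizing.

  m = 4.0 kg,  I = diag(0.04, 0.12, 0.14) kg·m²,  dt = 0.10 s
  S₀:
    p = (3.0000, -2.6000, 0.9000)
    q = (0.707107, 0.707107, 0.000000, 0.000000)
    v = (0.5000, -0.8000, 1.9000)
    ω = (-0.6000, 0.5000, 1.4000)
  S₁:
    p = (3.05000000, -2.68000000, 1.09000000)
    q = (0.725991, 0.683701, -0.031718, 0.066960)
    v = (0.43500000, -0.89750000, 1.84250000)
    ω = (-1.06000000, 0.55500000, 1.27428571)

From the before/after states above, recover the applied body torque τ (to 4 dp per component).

τ = (-0.1700, 0.1500, -0.2000)

ω₁ − ω₀ = (-0.46000000, 0.05500000, -0.12571429)
I·α + gyro = (-0.1700, 0.1500, -0.2000)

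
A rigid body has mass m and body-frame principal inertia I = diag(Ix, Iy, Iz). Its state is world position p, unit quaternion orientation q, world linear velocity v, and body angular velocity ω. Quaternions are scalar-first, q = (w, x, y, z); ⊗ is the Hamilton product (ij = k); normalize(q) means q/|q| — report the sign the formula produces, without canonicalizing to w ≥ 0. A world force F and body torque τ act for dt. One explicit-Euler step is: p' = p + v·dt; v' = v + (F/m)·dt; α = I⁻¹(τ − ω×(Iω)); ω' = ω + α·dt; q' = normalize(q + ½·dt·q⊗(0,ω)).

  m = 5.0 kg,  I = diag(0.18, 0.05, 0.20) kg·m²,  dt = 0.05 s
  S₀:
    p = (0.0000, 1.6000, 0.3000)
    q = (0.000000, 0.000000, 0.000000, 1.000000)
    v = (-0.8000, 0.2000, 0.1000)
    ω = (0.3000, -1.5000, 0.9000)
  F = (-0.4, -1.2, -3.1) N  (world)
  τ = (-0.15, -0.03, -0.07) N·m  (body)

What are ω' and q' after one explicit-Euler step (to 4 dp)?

precession coupling ω×(Iω) = (-0.2025, -0.0054, 0.0585)
(τ − ω×Iω)/I = (0.2917, -0.4920, -0.6425)
ω + α·dt = (0.3146, -1.5246, 0.8679)
q⊗(0,ω) = (-0.9000000, 1.5000000, 0.3000000, 0.0000000)
q' = normalize(q + ½dt·q⊗(0,ω)) = (-0.0225, 0.0375, 0.0075, 0.9990)

ω' = (0.3146, -1.5246, 0.8679)
q' = (-0.0225, 0.0375, 0.0075, 0.9990)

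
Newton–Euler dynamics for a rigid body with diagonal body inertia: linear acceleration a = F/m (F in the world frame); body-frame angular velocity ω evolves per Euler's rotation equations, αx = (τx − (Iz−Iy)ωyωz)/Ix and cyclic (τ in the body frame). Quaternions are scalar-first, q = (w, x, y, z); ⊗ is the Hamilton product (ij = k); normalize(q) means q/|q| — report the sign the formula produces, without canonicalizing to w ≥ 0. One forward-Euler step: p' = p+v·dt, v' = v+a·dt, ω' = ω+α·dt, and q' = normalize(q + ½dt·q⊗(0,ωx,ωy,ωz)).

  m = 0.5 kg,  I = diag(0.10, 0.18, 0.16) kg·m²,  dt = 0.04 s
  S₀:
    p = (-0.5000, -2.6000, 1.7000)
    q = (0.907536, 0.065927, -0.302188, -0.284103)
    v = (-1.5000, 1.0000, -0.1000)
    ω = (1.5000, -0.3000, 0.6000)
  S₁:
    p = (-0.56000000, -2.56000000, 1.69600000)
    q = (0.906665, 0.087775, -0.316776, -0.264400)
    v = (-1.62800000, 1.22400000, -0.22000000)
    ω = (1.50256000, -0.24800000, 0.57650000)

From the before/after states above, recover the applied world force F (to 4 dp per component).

F = (-1.6000, 2.8000, -1.5000)

velocity change Δv = (-0.12800000, 0.22400000, -0.12000000)
applied force F = (-1.6000, 2.8000, -1.5000)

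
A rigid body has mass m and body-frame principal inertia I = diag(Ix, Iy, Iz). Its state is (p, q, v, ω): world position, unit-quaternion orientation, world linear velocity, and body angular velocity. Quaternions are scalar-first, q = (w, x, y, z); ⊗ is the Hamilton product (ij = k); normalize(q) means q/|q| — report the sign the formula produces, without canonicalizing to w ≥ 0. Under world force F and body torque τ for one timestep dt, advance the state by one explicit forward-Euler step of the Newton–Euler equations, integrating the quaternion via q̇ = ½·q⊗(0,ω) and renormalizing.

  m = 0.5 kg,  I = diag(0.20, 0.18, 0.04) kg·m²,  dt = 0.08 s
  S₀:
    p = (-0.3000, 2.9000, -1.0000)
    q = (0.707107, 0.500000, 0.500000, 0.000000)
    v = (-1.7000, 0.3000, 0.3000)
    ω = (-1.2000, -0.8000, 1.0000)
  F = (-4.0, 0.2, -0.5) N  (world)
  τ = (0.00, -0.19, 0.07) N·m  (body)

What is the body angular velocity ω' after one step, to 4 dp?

ω' = (-1.2448, -0.7991, 1.1784)

ω×(Iω) gyroscopic = (0.1120, -0.1920, -0.0192)
(τ − ω×Iω)/I = (-0.5600, 0.0111, 2.2300)
ω' = ω + α·dt = (-1.2448, -0.7991, 1.1784)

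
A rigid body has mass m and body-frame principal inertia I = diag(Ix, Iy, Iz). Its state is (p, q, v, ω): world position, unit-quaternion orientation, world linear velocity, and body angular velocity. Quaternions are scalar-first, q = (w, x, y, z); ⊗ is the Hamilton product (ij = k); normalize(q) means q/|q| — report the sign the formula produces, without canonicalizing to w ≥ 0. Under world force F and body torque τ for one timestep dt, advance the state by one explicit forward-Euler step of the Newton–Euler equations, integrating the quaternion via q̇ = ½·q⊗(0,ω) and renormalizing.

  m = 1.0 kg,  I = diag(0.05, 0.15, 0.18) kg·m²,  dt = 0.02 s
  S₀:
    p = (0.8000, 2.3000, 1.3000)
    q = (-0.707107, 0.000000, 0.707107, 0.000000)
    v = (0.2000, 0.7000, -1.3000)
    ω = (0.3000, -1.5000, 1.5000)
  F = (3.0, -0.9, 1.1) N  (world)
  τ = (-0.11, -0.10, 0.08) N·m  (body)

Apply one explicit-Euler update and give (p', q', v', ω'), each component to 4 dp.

p' = (0.8040, 2.3140, 1.2740)
q' = (-0.6963, 0.0085, 0.7175, -0.0127)
v' = (0.2600, 0.6820, -1.2780)
ω' = (0.2830, -1.5055, 1.5139)

a = F/m = (3.0000, -0.9000, 1.1000)
p + v·dt = (0.8040, 2.3140, 1.2740)
v + (F/m)dt = (0.2600, 0.6820, -1.2780)
precession coupling ω×(Iω) = (-0.0675, -0.0585, -0.0450)
angular accel α = (-0.8500, -0.2767, 0.6944)
ω + α·dt = (0.2830, -1.5055, 1.5139)
Hamilton product q⊗(0,ω) = (1.0606605, 0.8485284, 1.0606605, -1.2727926)
q' = normalize(q + ½dt·q⊗(0,ω)) = (-0.6963, 0.0085, 0.7175, -0.0127)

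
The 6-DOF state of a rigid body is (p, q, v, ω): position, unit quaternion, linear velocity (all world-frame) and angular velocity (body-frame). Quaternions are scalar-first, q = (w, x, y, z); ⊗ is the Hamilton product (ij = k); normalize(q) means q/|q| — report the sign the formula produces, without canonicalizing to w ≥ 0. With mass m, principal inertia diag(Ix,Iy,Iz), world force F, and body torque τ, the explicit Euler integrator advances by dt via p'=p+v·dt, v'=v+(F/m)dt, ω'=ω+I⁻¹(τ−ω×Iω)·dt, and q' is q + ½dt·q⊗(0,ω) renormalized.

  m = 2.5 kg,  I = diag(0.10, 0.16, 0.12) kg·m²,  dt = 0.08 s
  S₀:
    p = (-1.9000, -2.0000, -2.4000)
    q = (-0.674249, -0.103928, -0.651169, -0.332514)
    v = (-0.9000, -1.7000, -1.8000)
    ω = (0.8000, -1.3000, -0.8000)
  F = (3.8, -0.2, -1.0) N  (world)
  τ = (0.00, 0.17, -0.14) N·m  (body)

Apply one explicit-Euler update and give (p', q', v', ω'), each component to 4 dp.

a = (1.5200, -0.0800, -0.4000)
p' = p + v·dt = (-1.9720, -2.1360, -2.5440)
v' = v + a·dt = (-0.7784, -1.7064, -1.8320)
ω×(Iω) gyroscopic = (-0.0416, 0.0128, -0.0624)
angular accel α = (0.4160, 0.9825, -0.6467)
ω' = ω + α·dt = (0.8333, -1.2214, -0.8517)
q⊗(0,ω) = (-1.0293885, -0.4507322, 0.5273701, 1.1954408)
q + ½dt·q⊗(0,ω), renormalized = (-0.7137, -0.1217, -0.6286, -0.2840)

p' = (-1.9720, -2.1360, -2.5440)
q' = (-0.7137, -0.1217, -0.6286, -0.2840)
v' = (-0.7784, -1.7064, -1.8320)
ω' = (0.8333, -1.2214, -0.8517)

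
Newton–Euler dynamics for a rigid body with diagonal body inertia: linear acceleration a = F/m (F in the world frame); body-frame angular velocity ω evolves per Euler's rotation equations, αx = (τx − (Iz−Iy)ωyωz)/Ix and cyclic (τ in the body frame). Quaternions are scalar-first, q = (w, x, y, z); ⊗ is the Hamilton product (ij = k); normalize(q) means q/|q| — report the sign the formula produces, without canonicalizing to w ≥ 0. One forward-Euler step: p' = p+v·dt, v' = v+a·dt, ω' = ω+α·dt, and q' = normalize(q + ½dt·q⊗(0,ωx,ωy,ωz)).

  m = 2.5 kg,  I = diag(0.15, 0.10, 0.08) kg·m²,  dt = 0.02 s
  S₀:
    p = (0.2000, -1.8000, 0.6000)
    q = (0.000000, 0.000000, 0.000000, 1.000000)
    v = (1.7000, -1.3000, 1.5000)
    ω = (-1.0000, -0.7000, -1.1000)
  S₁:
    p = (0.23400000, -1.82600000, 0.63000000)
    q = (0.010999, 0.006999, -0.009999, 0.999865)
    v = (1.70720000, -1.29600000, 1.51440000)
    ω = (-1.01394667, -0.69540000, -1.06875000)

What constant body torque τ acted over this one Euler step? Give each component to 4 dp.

τ = (-0.1200, 0.1000, 0.0900)

Δω = ω₁−ω₀ = (-0.01394667, 0.00460000, 0.03125000)
I·α + gyro = (-0.1200, 0.1000, 0.0900)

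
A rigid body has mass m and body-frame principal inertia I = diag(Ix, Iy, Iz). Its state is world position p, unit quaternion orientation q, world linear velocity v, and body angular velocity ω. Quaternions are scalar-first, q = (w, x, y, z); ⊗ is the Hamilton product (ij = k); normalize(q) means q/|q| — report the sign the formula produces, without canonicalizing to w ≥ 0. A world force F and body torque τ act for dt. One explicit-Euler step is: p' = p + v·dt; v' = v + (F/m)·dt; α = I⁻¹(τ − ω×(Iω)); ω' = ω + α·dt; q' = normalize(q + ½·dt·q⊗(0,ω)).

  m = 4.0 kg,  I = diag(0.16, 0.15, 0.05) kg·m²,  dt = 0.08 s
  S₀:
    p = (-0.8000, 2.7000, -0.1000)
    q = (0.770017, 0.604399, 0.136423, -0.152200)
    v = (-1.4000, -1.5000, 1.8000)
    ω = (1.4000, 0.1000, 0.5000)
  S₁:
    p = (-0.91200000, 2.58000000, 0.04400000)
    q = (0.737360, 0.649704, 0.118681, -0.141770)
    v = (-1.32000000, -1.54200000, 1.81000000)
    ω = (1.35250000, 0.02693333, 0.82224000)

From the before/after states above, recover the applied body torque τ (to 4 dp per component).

τ = (-0.1000, -0.0600, 0.2000)

rate change Δω = (-0.04750000, -0.07306667, 0.32224000)
applied torque τ = (-0.1000, -0.0600, 0.2000)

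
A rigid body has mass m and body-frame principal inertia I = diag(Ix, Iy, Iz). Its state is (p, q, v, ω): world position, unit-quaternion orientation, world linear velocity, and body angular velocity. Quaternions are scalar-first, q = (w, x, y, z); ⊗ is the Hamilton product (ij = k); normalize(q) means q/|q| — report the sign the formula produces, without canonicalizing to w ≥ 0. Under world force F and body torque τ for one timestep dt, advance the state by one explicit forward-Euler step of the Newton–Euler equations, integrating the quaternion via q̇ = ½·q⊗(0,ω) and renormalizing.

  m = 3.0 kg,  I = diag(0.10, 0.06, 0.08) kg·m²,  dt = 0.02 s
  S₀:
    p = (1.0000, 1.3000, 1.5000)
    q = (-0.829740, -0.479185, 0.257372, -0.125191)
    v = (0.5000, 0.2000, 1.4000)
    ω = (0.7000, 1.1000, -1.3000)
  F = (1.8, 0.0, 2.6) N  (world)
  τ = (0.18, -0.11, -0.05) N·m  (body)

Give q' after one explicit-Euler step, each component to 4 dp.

q⊗(0,ω) = (-0.1104280, -0.7776915, -1.6232882, 0.3713981)
q + ½dt·q⊗(0,ω), renormalized = (-0.8307, -0.4869, 0.2411, -0.1215)

q' = (-0.8307, -0.4869, 0.2411, -0.1215)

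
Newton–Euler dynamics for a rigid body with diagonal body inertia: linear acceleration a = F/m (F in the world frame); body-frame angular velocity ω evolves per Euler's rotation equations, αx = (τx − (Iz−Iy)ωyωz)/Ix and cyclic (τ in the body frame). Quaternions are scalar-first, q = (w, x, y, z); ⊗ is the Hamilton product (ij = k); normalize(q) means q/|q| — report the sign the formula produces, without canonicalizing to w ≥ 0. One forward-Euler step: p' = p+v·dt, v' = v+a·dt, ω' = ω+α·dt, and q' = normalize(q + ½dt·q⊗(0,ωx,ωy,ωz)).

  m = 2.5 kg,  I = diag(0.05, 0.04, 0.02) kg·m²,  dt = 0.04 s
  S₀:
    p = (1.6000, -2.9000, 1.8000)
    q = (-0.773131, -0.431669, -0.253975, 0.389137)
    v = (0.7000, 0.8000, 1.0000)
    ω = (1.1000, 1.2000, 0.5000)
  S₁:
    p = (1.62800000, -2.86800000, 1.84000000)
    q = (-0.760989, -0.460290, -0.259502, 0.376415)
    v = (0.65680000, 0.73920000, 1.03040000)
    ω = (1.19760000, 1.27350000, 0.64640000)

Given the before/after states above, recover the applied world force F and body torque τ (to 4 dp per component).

F = (-2.7000, -3.8000, 1.9000)
τ = (0.1100, 0.0900, 0.0600)

rate change Δω = (0.09760000, 0.07350000, 0.14640000)
ω₀×(Iω₀) = (-0.0120, 0.0165, -0.0132)
τ = I·(Δω/dt) + ω₀×(Iω₀) = (0.1100, 0.0900, 0.0600)
v₁ − v₀ = (-0.04320000, -0.06080000, 0.03040000)
applied force F = (-2.7000, -3.8000, 1.9000)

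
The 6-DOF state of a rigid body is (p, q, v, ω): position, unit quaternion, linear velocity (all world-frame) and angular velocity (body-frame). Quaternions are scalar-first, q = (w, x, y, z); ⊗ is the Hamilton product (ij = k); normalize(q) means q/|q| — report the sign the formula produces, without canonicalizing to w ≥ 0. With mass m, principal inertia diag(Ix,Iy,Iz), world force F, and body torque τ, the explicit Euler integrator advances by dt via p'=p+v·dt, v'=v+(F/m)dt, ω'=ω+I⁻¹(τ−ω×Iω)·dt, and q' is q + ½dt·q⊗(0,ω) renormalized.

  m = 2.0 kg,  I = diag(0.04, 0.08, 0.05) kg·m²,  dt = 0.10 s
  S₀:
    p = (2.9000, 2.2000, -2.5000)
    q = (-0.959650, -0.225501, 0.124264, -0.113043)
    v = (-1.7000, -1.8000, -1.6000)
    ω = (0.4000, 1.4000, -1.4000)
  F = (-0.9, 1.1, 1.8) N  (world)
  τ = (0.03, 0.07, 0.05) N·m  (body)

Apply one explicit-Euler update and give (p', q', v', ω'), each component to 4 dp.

p' = (2.7300, 2.0200, -2.6600)
q' = (-0.9668, -0.2442, 0.0388, -0.0638)
v' = (-1.7450, -1.7450, -1.5100)
ω' = (0.3280, 1.4805, -1.3448)

gyro term ω×Iω = (0.0588, 0.0056, 0.0224)
(τ − ω×Iω)/I = (-0.7200, 0.8050, 0.5520)
ω + α·dt = (0.3280, 1.4805, -1.3448)
2q̇ = q⊗(0,ω) = (-0.2420294, -0.3995694, -1.7044286, 0.9781030)
q' = normalize(q + ½dt·q⊗(0,ω)) = (-0.9668, -0.2442, 0.0388, -0.0638)
linear accel F/m = (-0.4500, 0.5500, 0.9000)
p + v·dt = (2.7300, 2.0200, -2.6600)
v' = v + a·dt = (-1.7450, -1.7450, -1.5100)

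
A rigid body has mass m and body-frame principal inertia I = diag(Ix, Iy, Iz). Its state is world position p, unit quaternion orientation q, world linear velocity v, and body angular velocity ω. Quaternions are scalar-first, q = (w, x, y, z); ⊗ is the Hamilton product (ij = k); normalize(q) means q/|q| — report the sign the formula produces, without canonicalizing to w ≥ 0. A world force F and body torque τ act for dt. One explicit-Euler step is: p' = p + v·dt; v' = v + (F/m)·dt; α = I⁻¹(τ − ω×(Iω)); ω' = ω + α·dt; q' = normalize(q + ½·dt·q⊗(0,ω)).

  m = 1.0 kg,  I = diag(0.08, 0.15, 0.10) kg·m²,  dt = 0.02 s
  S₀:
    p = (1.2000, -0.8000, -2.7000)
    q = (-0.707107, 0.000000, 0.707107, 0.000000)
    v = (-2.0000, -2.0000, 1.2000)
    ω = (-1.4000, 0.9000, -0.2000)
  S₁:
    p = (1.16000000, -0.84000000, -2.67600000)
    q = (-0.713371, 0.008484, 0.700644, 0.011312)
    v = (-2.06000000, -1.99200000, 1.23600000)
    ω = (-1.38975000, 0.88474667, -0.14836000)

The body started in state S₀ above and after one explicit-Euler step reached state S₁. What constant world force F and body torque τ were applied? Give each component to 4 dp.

rate change Δω = (0.01025000, -0.01525333, 0.05164000)
I·α + gyro = (0.0500, -0.1200, 0.1700)
velocity change Δv = (-0.06000000, 0.00800000, 0.03600000)
F = m·Δv/dt = (-3.0000, 0.4000, 1.8000)

F = (-3.0000, 0.4000, 1.8000)
τ = (0.0500, -0.1200, 0.1700)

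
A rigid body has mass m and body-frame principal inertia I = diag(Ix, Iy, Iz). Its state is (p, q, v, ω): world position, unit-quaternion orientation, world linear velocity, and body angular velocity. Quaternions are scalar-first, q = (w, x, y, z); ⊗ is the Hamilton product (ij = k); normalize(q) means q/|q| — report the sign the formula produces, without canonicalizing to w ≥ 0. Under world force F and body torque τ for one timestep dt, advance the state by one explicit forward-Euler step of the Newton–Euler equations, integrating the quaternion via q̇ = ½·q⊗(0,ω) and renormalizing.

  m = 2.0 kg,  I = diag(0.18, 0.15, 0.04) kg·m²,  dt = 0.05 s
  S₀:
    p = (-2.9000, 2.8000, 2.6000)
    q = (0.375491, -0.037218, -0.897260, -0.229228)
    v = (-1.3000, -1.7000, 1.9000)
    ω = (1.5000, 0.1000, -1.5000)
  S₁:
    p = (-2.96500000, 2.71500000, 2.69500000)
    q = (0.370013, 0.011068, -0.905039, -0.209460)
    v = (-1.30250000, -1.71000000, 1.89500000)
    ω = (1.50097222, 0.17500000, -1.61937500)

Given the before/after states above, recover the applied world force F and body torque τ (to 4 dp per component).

F = (-0.1000, -0.4000, -0.2000)
τ = (0.0200, -0.0900, -0.1000)

rate change Δω = (0.00097222, 0.07500000, -0.11937500)
precession coupling = (0.0165, -0.3150, -0.0045)
applied torque τ = (0.0200, -0.0900, -0.1000)
velocity change Δv = (-0.00250000, -0.01000000, -0.00500000)
m·(v₁−v₀)/dt = (-0.1000, -0.4000, -0.2000)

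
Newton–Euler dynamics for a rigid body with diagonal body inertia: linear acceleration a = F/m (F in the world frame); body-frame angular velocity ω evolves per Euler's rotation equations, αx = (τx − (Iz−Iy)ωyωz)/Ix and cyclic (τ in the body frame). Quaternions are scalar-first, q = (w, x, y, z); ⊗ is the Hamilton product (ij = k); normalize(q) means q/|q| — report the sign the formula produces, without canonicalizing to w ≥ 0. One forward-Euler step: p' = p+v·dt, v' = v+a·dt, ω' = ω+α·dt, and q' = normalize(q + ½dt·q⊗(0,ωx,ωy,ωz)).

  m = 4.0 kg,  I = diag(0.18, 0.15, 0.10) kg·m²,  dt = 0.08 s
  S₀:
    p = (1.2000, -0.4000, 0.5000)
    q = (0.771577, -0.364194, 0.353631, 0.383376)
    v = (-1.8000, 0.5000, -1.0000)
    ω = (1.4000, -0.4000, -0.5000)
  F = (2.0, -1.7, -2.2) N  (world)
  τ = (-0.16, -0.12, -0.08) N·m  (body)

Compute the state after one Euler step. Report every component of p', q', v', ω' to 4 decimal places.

p' = p + v·dt = (1.0560, -0.3600, 0.4200)
v + (F/m)dt = (-1.7600, 0.4660, -1.0440)
α = I⁻¹(τ − ω×Iω) = (-0.8333, -0.4267, -0.9680)
ω + α·dt = (1.3333, -0.4341, -0.5774)
2q̇ = q⊗(0,ω) = (0.8430120, 1.0567427, 0.0459986, -0.7351943)
q + ½dt·q⊗(0,ω), renormalized = (0.8038, -0.3213, 0.3548, 0.3533)

p' = (1.0560, -0.3600, 0.4200)
q' = (0.8038, -0.3213, 0.3548, 0.3533)
v' = (-1.7600, 0.4660, -1.0440)
ω' = (1.3333, -0.4341, -0.5774)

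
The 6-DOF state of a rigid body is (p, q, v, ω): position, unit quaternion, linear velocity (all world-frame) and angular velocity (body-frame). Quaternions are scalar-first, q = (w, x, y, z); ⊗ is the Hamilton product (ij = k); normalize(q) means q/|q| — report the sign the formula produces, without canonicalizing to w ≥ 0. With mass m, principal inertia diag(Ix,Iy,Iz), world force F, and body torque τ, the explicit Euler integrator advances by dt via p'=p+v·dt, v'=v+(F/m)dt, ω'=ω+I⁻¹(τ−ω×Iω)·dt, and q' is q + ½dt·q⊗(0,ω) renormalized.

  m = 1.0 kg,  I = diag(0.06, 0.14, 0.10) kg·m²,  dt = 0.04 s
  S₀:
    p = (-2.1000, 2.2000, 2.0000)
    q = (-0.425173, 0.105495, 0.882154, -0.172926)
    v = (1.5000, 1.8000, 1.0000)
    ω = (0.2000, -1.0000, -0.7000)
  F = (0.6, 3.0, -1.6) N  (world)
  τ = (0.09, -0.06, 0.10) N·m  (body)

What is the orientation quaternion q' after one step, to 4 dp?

2q̇ = q⊗(0,ω) = (0.7400068, -0.8754684, 0.4644343, 0.0156953)
q' = normalize(q + ½dt·q⊗(0,ω)) = (-0.4102, 0.0880, 0.8912, -0.1726)

q' = (-0.4102, 0.0880, 0.8912, -0.1726)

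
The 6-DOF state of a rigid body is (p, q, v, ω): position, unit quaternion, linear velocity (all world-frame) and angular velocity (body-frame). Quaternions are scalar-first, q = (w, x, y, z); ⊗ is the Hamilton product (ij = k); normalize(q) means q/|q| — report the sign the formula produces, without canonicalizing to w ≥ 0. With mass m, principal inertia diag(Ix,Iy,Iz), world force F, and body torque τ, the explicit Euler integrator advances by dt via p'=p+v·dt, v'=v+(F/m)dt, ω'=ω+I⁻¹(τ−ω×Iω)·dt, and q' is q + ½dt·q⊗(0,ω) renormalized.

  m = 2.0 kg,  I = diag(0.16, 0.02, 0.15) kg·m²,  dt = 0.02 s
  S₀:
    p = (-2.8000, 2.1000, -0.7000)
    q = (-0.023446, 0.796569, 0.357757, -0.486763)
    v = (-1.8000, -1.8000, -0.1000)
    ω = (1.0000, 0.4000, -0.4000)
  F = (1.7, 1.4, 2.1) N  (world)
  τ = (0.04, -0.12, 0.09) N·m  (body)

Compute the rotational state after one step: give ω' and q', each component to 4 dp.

α = I⁻¹(τ − ω×Iω) = (0.3800, -5.8000, 0.9733)
ω + α·dt = (1.0076, 0.2840, -0.3805)
Hamilton product q⊗(0,ω) = (-1.1343770, 0.0281564, -0.1775138, -0.0297510)
q' = normalize(q + ½dt·q⊗(0,ω)) = (-0.0348, 0.7968, 0.3560, -0.4870)

ω' = (1.0076, 0.2840, -0.3805)
q' = (-0.0348, 0.7968, 0.3560, -0.4870)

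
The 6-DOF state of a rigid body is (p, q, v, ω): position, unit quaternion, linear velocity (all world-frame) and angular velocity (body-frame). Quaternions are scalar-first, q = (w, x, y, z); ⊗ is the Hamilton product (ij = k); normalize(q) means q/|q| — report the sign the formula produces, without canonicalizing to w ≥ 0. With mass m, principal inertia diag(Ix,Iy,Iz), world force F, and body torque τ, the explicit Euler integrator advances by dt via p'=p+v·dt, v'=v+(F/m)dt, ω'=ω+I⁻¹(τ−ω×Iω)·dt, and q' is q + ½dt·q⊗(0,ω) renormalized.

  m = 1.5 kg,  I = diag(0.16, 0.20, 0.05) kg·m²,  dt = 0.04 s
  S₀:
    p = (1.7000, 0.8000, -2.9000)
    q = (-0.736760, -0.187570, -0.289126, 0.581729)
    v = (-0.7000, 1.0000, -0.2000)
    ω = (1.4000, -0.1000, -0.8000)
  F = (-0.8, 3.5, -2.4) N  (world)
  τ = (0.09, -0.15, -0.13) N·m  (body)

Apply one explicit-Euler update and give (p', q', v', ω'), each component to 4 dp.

ω×(Iω) gyroscopic = (-0.0120, -0.1232, -0.0056)
(τ − ω×Iω)/I = (0.6375, -0.1340, -2.4880)
ω + α·dt = (1.4255, -0.1054, -0.8995)
q⊗(0,ω) = (0.6990686, -0.7419903, 0.7380406, 1.0129414)
q + ½dt·q⊗(0,ω), renormalized = (-0.7224, -0.2023, -0.2742, 0.6017)
new position p' = (1.6720, 0.8400, -2.9080)
v' = v + a·dt = (-0.7213, 1.0933, -0.2640)

p' = (1.6720, 0.8400, -2.9080)
q' = (-0.7224, -0.2023, -0.2742, 0.6017)
v' = (-0.7213, 1.0933, -0.2640)
ω' = (1.4255, -0.1054, -0.8995)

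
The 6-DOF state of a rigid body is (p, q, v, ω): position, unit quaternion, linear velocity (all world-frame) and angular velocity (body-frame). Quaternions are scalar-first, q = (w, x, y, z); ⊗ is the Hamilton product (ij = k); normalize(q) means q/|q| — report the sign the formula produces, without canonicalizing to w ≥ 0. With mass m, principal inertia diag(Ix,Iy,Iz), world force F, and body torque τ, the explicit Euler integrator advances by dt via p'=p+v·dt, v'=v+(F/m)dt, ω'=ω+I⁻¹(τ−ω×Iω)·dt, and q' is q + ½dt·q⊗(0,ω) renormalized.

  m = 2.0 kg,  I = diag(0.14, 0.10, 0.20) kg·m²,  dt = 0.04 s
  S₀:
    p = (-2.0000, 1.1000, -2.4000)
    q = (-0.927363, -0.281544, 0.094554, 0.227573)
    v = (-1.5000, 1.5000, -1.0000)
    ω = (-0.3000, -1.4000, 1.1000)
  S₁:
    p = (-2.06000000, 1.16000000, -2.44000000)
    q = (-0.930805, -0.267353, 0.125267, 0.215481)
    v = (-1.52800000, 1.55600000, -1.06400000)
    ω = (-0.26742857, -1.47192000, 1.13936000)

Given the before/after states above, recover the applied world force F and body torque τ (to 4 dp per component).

velocity change Δv = (-0.02800000, 0.05600000, -0.06400000)
applied force F = (-1.4000, 2.8000, -3.2000)
ω₁ − ω₀ = (0.03257143, -0.07192000, 0.03936000)
I·α + gyro = (-0.0400, -0.1600, 0.1800)

F = (-1.4000, 2.8000, -3.2000)
τ = (-0.0400, -0.1600, 0.1800)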